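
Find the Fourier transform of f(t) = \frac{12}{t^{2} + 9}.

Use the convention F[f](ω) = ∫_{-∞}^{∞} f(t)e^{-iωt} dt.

F(ω) = 4 \pi e^{- 3 \left|{\omega}\right|}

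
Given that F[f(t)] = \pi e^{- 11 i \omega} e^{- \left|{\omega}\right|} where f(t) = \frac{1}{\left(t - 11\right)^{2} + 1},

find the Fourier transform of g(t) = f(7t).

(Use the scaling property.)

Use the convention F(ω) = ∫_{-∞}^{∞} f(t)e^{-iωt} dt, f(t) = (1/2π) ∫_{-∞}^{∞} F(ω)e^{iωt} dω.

F[g](ω) = \frac{\pi e^{- \frac{11 i \omega}{7} - \frac{\left|{\omega}\right|}{7}}}{7}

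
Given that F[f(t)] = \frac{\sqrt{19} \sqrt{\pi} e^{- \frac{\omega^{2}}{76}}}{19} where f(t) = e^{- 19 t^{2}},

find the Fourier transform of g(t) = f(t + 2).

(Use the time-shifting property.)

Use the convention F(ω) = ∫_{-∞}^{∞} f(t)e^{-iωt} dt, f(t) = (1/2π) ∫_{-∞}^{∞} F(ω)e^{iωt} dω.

F[g](ω) = \frac{\sqrt{19} \sqrt{\pi} e^{\frac{\omega \left(- \omega + 152 i\right)}{76}}}{19}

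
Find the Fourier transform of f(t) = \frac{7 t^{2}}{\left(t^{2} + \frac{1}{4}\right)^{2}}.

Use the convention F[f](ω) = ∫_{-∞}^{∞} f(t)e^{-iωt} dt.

F(ω) = \frac{7 \pi \left(2 - \left|{\omega}\right|\right) e^{- \frac{\left|{\omega}\right|}{2}}}{2}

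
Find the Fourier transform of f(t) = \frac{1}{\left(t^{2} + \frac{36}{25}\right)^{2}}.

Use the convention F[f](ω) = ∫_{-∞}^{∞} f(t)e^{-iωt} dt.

F(ω) = \frac{25 \pi \left(6 \left|{\omega}\right| + 5\right) e^{- \frac{6 \left|{\omega}\right|}{5}}}{432}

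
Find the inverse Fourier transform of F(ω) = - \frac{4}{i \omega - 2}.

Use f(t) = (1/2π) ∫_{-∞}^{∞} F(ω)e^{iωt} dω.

f(t) = 4 e^{2 t} u\left(- t\right)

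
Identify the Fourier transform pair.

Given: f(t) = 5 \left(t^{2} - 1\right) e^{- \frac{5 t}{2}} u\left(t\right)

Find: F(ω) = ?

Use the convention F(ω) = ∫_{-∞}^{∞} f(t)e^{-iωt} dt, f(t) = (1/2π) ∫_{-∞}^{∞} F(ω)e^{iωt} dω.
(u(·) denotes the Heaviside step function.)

F(ω) = \frac{10 \left(16 i \omega - \left(2 i \omega + 5\right)^{3} + 40\right)}{\left(2 i \omega + 5\right)^{4}}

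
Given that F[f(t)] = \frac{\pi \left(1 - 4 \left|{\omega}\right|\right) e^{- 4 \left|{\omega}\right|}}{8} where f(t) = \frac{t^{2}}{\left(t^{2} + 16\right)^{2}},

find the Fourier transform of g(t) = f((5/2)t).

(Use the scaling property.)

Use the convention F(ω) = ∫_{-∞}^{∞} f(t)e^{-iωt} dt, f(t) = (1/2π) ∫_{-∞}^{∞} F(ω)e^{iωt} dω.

F[g](ω) = \frac{\pi \left(5 - 8 \left|{\omega}\right|\right) e^{- \frac{8 \left|{\omega}\right|}{5}}}{100}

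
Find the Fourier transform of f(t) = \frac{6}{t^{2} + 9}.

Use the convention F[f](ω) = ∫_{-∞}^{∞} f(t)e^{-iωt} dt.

F(ω) = 2 \pi e^{- 3 \left|{\omega}\right|}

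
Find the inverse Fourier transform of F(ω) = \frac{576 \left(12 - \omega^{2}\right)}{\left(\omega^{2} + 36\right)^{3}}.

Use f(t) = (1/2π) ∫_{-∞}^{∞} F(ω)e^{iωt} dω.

f(t) = 8 t^{2} e^{- 6 \left|{t}\right|}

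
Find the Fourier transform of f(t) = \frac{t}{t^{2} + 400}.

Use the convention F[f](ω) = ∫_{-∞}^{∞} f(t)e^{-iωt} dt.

F(ω) = - i \pi e^{- 20 \left|{\omega}\right|} \operatorname{sign}{\left(\omega \right)}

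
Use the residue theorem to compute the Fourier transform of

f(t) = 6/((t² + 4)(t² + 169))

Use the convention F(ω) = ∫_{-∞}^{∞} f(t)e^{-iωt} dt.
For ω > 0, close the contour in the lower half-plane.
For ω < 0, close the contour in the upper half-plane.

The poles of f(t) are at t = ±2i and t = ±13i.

Let g(z) = f(z)e^{-iωz}; for large |z| the factor e^{-iωz} decays in the lower half-plane when ω > 0 and in the upper half-plane when ω < 0.

Case ω > 0 (lower half-plane, clockwise contour ⇒ F(ω) = -2πi·ΣRes):
  Res_{z = - 2 i} g(z) = \frac{i e^{- 2 \omega}}{110}
  Res_{z = - 13 i} g(z) = - \frac{i e^{- 13 \omega}}{715}
  F(ω) = -2πi·ΣRes = \frac{\pi \left(13 e^{11 \omega} - 2\right) e^{- 13 \omega}}{715}

Case ω < 0 (upper half-plane, counterclockwise contour ⇒ F(ω) = +2πi·ΣRes):
  Res_{z = 2 i} g(z) = - \frac{i e^{2 \omega}}{110}
  Res_{z = 13 i} g(z) = \frac{i e^{13 \omega}}{715}
  F(ω) = 2πi·ΣRes = \frac{\pi \left(13 - 2 e^{11 \omega}\right) e^{2 \omega}}{715}

Both cases combine into a single formula in |ω|:

F(ω) = \frac{\pi \left(13 e^{11 \left|{\omega}\right|} - 2\right) e^{- 13 \left|{\omega}\right|}}{715}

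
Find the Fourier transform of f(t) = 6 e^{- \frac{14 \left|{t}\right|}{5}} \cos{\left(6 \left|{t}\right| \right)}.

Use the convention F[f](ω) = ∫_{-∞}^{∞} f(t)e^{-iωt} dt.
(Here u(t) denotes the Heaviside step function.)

F(ω) = \frac{840 \left(25 \omega^{2} + 1096\right)}{625 \omega^{4} - 35200 \omega^{2} + 1201216}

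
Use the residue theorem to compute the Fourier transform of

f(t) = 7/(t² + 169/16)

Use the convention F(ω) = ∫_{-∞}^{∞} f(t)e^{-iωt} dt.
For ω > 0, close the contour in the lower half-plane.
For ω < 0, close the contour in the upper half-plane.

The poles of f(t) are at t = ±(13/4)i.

Let g(z) = f(z)e^{-iωz}; for large |z| the factor e^{-iωz} decays in the lower half-plane when ω > 0 and in the upper half-plane when ω < 0.

Case ω > 0 (lower half-plane, clockwise contour ⇒ F(ω) = -2πi·ΣRes):
  Res_{z = - \frac{13 i}{4}} g(z) = \frac{14 i e^{- \frac{13 \omega}{4}}}{13}
  F(ω) = -2πi·ΣRes = \frac{28 \pi e^{- \frac{13 \omega}{4}}}{13}

Case ω < 0 (upper half-plane, counterclockwise contour ⇒ F(ω) = +2πi·ΣRes):
  Res_{z = \frac{13 i}{4}} g(z) = - \frac{14 i e^{\frac{13 \omega}{4}}}{13}
  F(ω) = 2πi·ΣRes = \frac{28 \pi e^{\frac{13 \omega}{4}}}{13}

Both cases combine into a single formula in |ω|:

F(ω) = \frac{28 \pi e^{- \frac{13 \left|{\omega}\right|}{4}}}{13}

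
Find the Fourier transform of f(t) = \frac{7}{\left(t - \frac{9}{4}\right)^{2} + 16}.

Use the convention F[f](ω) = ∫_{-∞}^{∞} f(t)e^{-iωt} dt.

F(ω) = \frac{7 \pi e^{- \frac{9 i \omega}{4} - 4 \left|{\omega}\right|}}{4}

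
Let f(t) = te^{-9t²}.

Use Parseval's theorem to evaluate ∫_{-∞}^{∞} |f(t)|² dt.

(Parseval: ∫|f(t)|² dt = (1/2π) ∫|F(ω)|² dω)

∫|f(t)|² dt = \frac{\sqrt{2} \sqrt{\pi}}{216}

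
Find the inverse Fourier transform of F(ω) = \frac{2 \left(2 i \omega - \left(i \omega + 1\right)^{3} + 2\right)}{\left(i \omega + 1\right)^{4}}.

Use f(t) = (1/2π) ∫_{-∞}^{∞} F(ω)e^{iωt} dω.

f(t) = 2 \left(t^{2} - 1\right) e^{- t} u\left(t\right)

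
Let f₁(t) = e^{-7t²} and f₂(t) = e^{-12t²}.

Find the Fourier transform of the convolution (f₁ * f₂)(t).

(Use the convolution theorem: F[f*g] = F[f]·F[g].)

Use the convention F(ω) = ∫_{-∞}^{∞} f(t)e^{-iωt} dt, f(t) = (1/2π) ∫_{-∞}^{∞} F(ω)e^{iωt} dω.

F[f₁*f₂](ω) = \frac{\sqrt{21} \pi e^{- \frac{19 \omega^{2}}{336}}}{42}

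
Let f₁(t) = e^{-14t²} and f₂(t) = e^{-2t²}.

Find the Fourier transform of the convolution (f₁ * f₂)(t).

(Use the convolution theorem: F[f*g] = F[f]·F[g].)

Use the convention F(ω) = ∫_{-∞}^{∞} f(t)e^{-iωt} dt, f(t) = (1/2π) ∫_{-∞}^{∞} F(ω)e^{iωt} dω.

F[f₁*f₂](ω) = \frac{\sqrt{7} \pi e^{- \frac{\omega^{2}}{7}}}{14}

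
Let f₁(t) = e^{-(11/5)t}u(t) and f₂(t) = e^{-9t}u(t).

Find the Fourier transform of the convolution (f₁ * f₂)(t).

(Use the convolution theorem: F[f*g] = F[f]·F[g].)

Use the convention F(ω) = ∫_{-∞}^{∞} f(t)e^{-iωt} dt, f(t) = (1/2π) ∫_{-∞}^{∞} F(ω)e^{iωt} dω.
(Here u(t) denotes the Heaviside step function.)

F[f₁*f₂](ω) = \frac{5}{\left(i \omega + 9\right) \left(5 i \omega + 11\right)}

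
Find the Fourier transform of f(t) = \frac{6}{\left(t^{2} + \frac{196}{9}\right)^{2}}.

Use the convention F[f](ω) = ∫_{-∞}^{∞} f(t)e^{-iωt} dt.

F(ω) = \frac{27 \pi \left(14 \left|{\omega}\right| + 3\right) e^{- \frac{14 \left|{\omega}\right|}{3}}}{2744}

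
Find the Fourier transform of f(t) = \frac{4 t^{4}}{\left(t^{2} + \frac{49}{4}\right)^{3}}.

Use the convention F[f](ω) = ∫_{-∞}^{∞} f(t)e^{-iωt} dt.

F(ω) = \frac{\pi \left(49 \omega^{2} - 70 \left|{\omega}\right| + 12\right) e^{- \frac{7 \left|{\omega}\right|}{2}}}{28}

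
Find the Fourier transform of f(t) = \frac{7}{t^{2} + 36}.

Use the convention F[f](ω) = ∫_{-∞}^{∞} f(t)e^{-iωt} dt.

F(ω) = \frac{7 \pi e^{- 6 \left|{\omega}\right|}}{6}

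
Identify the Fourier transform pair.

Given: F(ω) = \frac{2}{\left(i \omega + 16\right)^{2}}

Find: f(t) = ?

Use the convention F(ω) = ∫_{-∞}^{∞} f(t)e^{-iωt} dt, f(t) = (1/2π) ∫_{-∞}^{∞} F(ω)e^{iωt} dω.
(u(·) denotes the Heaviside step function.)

f(t) = 2 t e^{- 16 t} u\left(t\right)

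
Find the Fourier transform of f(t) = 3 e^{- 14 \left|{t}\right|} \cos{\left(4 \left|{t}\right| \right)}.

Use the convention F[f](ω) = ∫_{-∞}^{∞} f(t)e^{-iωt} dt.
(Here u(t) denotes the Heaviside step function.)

F(ω) = \frac{84 \left(\omega^{2} + 212\right)}{\omega^{4} + 360 \omega^{2} + 44944}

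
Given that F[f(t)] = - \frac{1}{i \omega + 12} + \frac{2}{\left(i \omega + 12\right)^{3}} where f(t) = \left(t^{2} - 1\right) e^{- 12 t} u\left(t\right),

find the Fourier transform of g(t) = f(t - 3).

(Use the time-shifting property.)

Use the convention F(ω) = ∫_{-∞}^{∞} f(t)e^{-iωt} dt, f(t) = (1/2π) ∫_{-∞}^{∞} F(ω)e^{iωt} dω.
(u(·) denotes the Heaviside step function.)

F[g](ω) = \frac{\left(2 i \omega - \left(i \omega + 12\right)^{3} + 24\right) e^{- 3 i \omega}}{\left(i \omega + 12\right)^{4}}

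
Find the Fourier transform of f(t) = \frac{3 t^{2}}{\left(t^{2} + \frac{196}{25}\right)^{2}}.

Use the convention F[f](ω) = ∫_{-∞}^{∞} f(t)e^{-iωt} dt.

F(ω) = \frac{3 \pi \left(5 - 14 \left|{\omega}\right|\right) e^{- \frac{14 \left|{\omega}\right|}{5}}}{28}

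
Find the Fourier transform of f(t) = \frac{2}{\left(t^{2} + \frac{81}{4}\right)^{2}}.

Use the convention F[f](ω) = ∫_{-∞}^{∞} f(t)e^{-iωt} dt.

F(ω) = \frac{4 \pi \left(9 \left|{\omega}\right| + 2\right) e^{- \frac{9 \left|{\omega}\right|}{2}}}{729}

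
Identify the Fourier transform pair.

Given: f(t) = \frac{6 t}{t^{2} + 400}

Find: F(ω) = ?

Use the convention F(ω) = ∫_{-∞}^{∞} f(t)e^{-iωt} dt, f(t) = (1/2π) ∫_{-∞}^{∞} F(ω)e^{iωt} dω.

F(ω) = - 6 i \pi e^{- 20 \left|{\omega}\right|} \operatorname{sign}{\left(\omega \right)}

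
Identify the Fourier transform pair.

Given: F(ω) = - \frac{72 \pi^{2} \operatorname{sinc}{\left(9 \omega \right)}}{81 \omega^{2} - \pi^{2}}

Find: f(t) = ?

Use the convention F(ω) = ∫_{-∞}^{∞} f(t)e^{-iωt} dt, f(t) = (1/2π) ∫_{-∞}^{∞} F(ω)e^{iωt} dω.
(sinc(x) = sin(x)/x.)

f(t) = 8 \left(\begin{cases} \cos^{2}{\left(\frac{\pi t}{18} \right)} & \text{for}\: \left|{t}\right| < 9 \\0 & \text{otherwise} \end{cases}\right)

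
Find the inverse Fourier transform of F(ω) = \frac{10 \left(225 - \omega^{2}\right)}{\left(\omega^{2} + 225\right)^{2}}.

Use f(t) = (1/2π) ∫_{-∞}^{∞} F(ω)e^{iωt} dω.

f(t) = 5 e^{- 15 \left|{t}\right|} \left|{t}\right|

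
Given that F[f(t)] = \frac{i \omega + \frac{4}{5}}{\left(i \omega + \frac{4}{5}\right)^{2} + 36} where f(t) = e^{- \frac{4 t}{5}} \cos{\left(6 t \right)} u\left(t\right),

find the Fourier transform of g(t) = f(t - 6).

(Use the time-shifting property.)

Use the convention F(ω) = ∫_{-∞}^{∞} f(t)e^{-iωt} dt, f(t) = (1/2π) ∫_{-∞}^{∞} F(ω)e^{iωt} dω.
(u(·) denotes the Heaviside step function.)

F[g](ω) = \frac{5 \left(5 i \omega + 4\right) e^{- 6 i \omega}}{\left(5 i \omega + 4\right)^{2} + 900}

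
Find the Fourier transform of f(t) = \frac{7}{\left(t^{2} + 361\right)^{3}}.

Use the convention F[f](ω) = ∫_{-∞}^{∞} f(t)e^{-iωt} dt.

F(ω) = \frac{7 \pi \left(361 \omega^{2} + 57 \left|{\omega}\right| + 3\right) e^{- 19 \left|{\omega}\right|}}{19808792}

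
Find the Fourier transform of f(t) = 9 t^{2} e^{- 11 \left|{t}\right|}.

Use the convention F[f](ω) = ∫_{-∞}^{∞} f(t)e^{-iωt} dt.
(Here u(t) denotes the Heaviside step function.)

F(ω) = \frac{396 \left(121 - 3 \omega^{2}\right)}{\left(\omega^{2} + 121\right)^{3}}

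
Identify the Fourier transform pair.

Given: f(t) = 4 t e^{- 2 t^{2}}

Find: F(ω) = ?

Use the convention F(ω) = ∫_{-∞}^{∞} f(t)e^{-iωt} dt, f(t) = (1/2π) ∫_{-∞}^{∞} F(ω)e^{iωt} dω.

F(ω) = - \frac{\sqrt{2} i \sqrt{\pi} \omega e^{- \frac{\omega^{2}}{8}}}{2}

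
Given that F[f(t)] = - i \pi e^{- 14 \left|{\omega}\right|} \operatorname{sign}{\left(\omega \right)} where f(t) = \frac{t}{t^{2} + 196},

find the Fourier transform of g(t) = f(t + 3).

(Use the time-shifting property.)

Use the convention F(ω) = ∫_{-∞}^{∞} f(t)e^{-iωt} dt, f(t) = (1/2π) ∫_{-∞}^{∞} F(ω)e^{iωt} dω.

F[g](ω) = - i \pi e^{3 i \omega} e^{- 14 \left|{\omega}\right|} \operatorname{sign}{\left(\omega \right)}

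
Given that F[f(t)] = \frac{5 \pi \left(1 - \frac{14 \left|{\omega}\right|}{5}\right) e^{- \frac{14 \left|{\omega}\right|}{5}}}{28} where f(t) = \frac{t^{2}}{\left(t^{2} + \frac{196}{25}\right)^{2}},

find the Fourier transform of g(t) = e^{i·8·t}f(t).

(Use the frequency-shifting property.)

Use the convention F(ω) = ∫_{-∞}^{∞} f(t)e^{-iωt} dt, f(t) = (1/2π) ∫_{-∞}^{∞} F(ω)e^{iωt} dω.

F[g](ω) = \frac{\pi \left(5 - 14 \left|{\omega - 8}\right|\right) e^{- \frac{14 \left|{\omega - 8}\right|}{5}}}{28}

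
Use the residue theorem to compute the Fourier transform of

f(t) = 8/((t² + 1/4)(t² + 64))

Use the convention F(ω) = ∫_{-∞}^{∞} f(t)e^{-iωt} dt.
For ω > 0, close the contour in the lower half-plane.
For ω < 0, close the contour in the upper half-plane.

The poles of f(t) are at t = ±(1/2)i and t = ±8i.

Let g(z) = f(z)e^{-iωz}; for large |z| the factor e^{-iωz} decays in the lower half-plane when ω > 0 and in the upper half-plane when ω < 0.

Case ω > 0 (lower half-plane, clockwise contour ⇒ F(ω) = -2πi·ΣRes):
  Res_{z = - \frac{i}{2}} g(z) = \frac{32 i e^{- \frac{\omega}{2}}}{255}
  Res_{z = - 8 i} g(z) = - \frac{2 i e^{- 8 \omega}}{255}
  F(ω) = -2πi·ΣRes = - \frac{4 \pi e^{- 8 \omega}}{255} + \frac{64 \pi e^{- \frac{\omega}{2}}}{255}

Case ω < 0 (upper half-plane, counterclockwise contour ⇒ F(ω) = +2πi·ΣRes):
  Res_{z = \frac{i}{2}} g(z) = - \frac{32 i e^{\frac{\omega}{2}}}{255}
  Res_{z = 8 i} g(z) = \frac{2 i e^{8 \omega}}{255}
  F(ω) = 2πi·ΣRes = \frac{4 \pi \left(16 e^{\frac{\omega}{2}} - e^{8 \omega}\right)}{255}

Both cases combine into a single formula in |ω|:

F(ω) = - \frac{4 \pi e^{- 8 \left|{\omega}\right|}}{255} + \frac{64 \pi e^{- \frac{\left|{\omega}\right|}{2}}}{255}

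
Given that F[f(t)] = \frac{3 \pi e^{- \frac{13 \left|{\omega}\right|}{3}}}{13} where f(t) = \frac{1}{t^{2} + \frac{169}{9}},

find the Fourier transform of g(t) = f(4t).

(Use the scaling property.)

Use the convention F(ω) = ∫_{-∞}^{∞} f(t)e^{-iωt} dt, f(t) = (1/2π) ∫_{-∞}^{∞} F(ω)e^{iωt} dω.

F[g](ω) = \frac{3 \pi e^{- \frac{13 \left|{\omega}\right|}{12}}}{52}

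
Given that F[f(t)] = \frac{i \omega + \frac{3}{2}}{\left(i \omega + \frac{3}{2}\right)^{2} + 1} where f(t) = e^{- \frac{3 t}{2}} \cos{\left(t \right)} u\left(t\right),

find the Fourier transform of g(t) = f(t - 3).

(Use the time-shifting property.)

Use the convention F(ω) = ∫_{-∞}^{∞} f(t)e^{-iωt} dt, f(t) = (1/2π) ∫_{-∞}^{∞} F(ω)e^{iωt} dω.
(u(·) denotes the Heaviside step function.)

F[g](ω) = \frac{2 \left(2 i \omega + 3\right) e^{- 3 i \omega}}{\left(2 i \omega + 3\right)^{2} + 4}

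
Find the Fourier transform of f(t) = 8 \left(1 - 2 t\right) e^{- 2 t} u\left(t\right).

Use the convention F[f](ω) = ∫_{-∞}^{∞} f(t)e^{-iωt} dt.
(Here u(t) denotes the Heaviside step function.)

F(ω) = \frac{8 i \omega}{- \omega^{2} + 4 i \omega + 4}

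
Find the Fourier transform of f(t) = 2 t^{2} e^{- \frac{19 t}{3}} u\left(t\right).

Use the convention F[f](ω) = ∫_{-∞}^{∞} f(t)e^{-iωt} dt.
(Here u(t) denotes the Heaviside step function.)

F(ω) = \frac{108}{\left(3 i \omega + 19\right)^{3}}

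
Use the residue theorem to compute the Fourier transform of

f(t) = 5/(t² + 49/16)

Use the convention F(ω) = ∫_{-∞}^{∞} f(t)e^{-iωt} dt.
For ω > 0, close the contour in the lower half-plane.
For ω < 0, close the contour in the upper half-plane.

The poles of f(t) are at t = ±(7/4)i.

Let g(z) = f(z)e^{-iωz}; for large |z| the factor e^{-iωz} decays in the lower half-plane when ω > 0 and in the upper half-plane when ω < 0.

Case ω > 0 (lower half-plane, clockwise contour ⇒ F(ω) = -2πi·ΣRes):
  Res_{z = - \frac{7 i}{4}} g(z) = \frac{10 i e^{- \frac{7 \omega}{4}}}{7}
  F(ω) = -2πi·ΣRes = \frac{20 \pi e^{- \frac{7 \omega}{4}}}{7}

Case ω < 0 (upper half-plane, counterclockwise contour ⇒ F(ω) = +2πi·ΣRes):
  Res_{z = \frac{7 i}{4}} g(z) = - \frac{10 i e^{\frac{7 \omega}{4}}}{7}
  F(ω) = 2πi·ΣRes = \frac{20 \pi e^{\frac{7 \omega}{4}}}{7}

Both cases combine into a single formula in |ω|:

F(ω) = \frac{20 \pi e^{- \frac{7 \left|{\omega}\right|}{4}}}{7}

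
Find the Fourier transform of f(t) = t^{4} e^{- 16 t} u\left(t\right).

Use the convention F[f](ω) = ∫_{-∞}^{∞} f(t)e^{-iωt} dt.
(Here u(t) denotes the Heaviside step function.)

F(ω) = \frac{24}{\left(i \omega + 16\right)^{5}}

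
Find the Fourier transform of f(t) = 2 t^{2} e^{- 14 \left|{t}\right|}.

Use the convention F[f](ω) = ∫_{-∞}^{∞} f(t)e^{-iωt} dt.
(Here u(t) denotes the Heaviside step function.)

F(ω) = \frac{112 \left(196 - 3 \omega^{2}\right)}{\left(\omega^{2} + 196\right)^{3}}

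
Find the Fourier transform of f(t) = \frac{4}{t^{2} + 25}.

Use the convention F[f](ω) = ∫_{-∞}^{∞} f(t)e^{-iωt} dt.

F(ω) = \frac{4 \pi e^{- 5 \left|{\omega}\right|}}{5}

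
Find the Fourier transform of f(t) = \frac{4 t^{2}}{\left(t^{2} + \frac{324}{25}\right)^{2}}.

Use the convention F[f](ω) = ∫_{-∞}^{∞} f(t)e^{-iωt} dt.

F(ω) = \frac{\pi \left(5 - 18 \left|{\omega}\right|\right) e^{- \frac{18 \left|{\omega}\right|}{5}}}{9}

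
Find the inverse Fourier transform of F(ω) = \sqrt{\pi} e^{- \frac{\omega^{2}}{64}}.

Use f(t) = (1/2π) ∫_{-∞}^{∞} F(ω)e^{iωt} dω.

f(t) = 4 e^{- 16 t^{2}}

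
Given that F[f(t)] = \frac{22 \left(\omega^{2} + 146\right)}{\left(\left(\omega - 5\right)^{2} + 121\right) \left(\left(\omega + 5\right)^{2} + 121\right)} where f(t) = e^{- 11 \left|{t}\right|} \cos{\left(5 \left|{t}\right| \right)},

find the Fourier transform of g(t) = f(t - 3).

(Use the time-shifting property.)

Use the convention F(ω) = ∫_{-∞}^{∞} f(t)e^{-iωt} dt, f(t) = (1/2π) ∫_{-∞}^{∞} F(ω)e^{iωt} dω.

F[g](ω) = \frac{22 \left(\omega^{2} + 146\right) e^{- 3 i \omega}}{\omega^{4} + 192 \omega^{2} + 21316}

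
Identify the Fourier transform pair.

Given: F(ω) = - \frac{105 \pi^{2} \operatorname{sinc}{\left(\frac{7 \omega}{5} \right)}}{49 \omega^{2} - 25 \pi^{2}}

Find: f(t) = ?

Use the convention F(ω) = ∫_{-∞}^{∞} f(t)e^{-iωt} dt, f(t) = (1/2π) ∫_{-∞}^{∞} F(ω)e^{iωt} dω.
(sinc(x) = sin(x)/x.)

f(t) = 3 \left(\begin{cases} \cos^{2}{\left(\frac{5 \pi t}{14} \right)} & \text{for}\: \left|{t}\right| < \frac{7}{5} \\0 & \text{otherwise} \end{cases}\right)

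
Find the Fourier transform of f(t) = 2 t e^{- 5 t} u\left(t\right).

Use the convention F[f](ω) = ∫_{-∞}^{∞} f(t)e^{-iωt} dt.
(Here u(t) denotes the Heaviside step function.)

F(ω) = \frac{2}{\left(i \omega + 5\right)^{2}}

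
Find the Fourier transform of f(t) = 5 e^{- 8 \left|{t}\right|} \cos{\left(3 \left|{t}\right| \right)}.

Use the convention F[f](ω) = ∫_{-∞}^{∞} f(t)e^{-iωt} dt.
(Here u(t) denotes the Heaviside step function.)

F(ω) = \frac{80 \left(\omega^{2} + 73\right)}{\omega^{4} + 110 \omega^{2} + 5329}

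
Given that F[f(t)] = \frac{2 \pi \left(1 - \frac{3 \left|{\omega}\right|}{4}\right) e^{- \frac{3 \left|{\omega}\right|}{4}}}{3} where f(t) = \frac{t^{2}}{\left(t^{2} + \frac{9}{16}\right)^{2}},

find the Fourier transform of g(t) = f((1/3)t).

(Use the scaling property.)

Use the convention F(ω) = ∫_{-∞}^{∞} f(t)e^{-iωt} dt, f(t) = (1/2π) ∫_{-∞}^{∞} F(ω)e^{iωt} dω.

F[g](ω) = \frac{\pi \left(4 - 9 \left|{\omega}\right|\right) e^{- \frac{9 \left|{\omega}\right|}{4}}}{2}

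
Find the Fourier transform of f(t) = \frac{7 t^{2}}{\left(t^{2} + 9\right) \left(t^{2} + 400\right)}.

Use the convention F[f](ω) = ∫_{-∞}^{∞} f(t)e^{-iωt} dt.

F(ω) = \frac{7 \pi \left(20 - 3 e^{17 \left|{\omega}\right|}\right) e^{- 20 \left|{\omega}\right|}}{391}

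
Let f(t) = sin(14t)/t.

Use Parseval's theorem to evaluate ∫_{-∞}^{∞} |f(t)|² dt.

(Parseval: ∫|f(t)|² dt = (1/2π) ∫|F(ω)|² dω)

∫|f(t)|² dt = 14 \pi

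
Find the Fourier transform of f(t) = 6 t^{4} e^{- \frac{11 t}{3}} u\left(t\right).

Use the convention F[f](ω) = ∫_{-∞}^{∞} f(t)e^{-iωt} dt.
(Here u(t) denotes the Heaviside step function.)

F(ω) = \frac{34992}{\left(3 i \omega + 11\right)^{5}}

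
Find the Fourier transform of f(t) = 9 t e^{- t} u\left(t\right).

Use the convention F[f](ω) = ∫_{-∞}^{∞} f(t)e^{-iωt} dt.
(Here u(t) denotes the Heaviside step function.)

F(ω) = \frac{9}{\left(i \omega + 1\right)^{2}}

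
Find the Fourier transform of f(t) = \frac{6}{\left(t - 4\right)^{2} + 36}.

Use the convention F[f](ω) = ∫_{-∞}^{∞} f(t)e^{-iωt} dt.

F(ω) = \pi e^{- 4 i \omega - 6 \left|{\omega}\right|}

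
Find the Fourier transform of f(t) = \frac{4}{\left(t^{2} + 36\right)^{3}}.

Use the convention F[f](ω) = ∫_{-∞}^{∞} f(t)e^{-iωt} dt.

F(ω) = \frac{\pi \left(12 \omega^{2} + 6 \left|{\omega}\right| + 1\right) e^{- 6 \left|{\omega}\right|}}{5184}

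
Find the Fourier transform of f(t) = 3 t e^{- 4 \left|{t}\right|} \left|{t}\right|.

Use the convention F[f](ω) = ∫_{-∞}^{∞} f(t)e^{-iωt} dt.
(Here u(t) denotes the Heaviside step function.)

F(ω) = \frac{12 i \omega \left(\omega^{2} - 48\right)}{\left(\omega^{2} + 16\right)^{3}}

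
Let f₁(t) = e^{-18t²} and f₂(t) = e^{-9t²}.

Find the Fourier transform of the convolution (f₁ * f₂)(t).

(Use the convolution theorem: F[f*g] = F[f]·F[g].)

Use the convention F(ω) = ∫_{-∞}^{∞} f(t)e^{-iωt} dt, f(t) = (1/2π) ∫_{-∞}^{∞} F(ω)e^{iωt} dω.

F[f₁*f₂](ω) = \frac{\sqrt{2} \pi e^{- \frac{\omega^{2}}{24}}}{18}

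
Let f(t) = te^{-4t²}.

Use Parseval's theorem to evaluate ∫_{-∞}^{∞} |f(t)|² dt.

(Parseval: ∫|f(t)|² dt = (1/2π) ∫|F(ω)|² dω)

∫|f(t)|² dt = \frac{\sqrt{2} \sqrt{\pi}}{64}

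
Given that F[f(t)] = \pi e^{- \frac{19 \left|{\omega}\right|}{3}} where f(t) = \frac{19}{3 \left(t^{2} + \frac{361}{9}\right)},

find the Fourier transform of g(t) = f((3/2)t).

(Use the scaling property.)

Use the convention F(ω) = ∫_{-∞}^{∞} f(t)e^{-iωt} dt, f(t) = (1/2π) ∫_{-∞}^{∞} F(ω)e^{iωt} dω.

F[g](ω) = \frac{2 \pi e^{- \frac{38 \left|{\omega}\right|}{9}}}{3}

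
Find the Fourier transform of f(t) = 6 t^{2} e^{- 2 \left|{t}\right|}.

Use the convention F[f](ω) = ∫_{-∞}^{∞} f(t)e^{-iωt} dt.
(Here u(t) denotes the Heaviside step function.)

F(ω) = \frac{48 \left(4 - 3 \omega^{2}\right)}{\left(\omega^{2} + 4\right)^{3}}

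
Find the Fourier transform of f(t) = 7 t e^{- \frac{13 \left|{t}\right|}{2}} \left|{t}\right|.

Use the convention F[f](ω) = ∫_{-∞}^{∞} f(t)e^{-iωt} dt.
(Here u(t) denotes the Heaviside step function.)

F(ω) = \frac{448 i \omega \left(4 \omega^{2} - 507\right)}{\left(4 \omega^{2} + 169\right)^{3}}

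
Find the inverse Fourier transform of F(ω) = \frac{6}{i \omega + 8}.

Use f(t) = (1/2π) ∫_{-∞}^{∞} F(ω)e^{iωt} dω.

f(t) = 6 e^{- 8 t} u\left(t\right)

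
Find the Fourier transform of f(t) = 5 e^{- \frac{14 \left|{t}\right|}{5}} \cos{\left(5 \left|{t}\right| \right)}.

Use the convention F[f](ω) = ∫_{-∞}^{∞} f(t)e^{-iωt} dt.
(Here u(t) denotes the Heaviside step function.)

F(ω) = \frac{700 \left(25 \omega^{2} + 821\right)}{625 \omega^{4} - 21450 \omega^{2} + 674041}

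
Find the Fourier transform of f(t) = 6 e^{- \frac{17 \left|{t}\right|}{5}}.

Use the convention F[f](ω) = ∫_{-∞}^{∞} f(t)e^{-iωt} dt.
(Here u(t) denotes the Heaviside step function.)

F(ω) = \frac{1020}{25 \omega^{2} + 289}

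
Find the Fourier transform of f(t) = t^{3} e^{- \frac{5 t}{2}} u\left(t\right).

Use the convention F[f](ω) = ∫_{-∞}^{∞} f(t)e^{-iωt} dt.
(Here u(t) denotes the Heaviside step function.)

F(ω) = \frac{96}{\left(2 i \omega + 5\right)^{4}}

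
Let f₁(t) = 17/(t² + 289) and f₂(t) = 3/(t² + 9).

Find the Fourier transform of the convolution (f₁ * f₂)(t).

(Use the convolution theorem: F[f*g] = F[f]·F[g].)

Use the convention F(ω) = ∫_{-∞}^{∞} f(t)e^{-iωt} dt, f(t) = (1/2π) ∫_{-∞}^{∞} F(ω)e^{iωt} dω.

F[f₁*f₂](ω) = \pi^{2} e^{- 20 \left|{\omega}\right|}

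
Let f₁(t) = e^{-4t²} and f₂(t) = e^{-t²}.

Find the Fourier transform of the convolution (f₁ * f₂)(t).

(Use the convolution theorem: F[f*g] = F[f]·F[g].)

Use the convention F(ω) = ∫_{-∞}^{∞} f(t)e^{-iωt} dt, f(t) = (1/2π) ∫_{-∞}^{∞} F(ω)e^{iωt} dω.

F[f₁*f₂](ω) = \frac{\pi e^{- \frac{5 \omega^{2}}{16}}}{2}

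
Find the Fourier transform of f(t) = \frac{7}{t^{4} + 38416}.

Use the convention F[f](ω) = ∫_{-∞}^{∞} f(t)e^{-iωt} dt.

F(ω) = \frac{\pi e^{- 7 \sqrt{2} \left|{\omega}\right|} \sin{\left(7 \sqrt{2} \left|{\omega}\right| + \frac{\pi}{4} \right)}}{392}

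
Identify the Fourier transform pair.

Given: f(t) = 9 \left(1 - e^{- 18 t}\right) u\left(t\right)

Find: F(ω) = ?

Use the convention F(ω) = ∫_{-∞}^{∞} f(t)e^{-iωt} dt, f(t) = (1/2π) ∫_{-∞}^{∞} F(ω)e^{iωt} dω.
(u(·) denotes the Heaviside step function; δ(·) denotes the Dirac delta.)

F(ω) = 9 \pi \delta\left(\omega\right) - \frac{162 i}{\omega \left(i \omega + 18\right)}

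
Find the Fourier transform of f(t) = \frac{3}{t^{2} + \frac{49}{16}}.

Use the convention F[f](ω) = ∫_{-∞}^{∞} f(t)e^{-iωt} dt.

F(ω) = \frac{12 \pi e^{- \frac{7 \left|{\omega}\right|}{4}}}{7}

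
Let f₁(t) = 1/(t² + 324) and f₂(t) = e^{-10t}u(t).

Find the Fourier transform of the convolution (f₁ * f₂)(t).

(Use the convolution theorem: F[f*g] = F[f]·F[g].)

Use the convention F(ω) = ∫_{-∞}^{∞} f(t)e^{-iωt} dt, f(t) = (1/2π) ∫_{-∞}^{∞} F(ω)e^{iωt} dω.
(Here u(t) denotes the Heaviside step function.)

F[f₁*f₂](ω) = \frac{\pi e^{- 18 \left|{\omega}\right|}}{18 \left(i \omega + 10\right)}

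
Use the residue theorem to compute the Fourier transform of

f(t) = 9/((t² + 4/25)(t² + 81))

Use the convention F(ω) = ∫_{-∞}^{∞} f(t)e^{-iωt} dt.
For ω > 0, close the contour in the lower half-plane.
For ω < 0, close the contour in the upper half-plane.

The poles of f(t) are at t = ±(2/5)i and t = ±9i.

Let g(z) = f(z)e^{-iωz}; for large |z| the factor e^{-iωz} decays in the lower half-plane when ω > 0 and in the upper half-plane when ω < 0.

Case ω > 0 (lower half-plane, clockwise contour ⇒ F(ω) = -2πi·ΣRes):
  Res_{z = - \frac{2 i}{5}} g(z) = \frac{1125 i e^{- \frac{2 \omega}{5}}}{8084}
  Res_{z = - 9 i} g(z) = - \frac{25 i e^{- 9 \omega}}{4042}
  F(ω) = -2πi·ΣRes = - \frac{25 \pi e^{- 9 \omega}}{2021} + \frac{1125 \pi e^{- \frac{2 \omega}{5}}}{4042}

Case ω < 0 (upper half-plane, counterclockwise contour ⇒ F(ω) = +2πi·ΣRes):
  Res_{z = \frac{2 i}{5}} g(z) = - \frac{1125 i e^{\frac{2 \omega}{5}}}{8084}
  Res_{z = 9 i} g(z) = \frac{25 i e^{9 \omega}}{4042}
  F(ω) = 2πi·ΣRes = \frac{25 \pi \left(45 e^{\frac{2 \omega}{5}} - 2 e^{9 \omega}\right)}{4042}

Both cases combine into a single formula in |ω|:

F(ω) = - \frac{25 \pi e^{- 9 \left|{\omega}\right|}}{2021} + \frac{1125 \pi e^{- \frac{2 \left|{\omega}\right|}{5}}}{4042}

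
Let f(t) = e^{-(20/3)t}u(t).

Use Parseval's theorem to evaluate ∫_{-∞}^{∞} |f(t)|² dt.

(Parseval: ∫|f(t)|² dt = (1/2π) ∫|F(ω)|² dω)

∫|f(t)|² dt = \frac{3}{40}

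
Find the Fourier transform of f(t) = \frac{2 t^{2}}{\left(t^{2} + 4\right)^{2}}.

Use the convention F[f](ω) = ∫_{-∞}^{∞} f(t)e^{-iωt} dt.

F(ω) = \frac{\pi \left(1 - 2 \left|{\omega}\right|\right) e^{- 2 \left|{\omega}\right|}}{2}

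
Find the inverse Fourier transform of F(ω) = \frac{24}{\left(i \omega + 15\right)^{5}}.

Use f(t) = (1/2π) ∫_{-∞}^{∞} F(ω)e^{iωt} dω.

f(t) = t^{4} e^{- 15 t} u\left(t\right)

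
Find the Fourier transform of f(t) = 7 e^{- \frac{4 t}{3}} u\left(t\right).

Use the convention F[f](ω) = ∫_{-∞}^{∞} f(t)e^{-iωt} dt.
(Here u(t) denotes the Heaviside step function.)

F(ω) = \frac{21}{3 i \omega + 4}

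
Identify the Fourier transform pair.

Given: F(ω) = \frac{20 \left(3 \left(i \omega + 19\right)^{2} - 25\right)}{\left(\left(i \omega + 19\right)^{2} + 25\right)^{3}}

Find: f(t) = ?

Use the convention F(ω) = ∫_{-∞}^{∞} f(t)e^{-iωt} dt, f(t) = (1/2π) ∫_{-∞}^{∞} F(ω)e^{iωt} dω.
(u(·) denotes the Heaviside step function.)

f(t) = 2 t^{2} e^{- 19 t} \sin{\left(5 t \right)} u\left(t\right)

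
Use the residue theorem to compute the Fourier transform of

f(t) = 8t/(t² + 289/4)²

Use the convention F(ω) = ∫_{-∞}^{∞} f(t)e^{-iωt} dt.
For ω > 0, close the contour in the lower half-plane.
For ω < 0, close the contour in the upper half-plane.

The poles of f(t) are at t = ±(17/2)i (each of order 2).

Let g(z) = f(z)e^{-iωz}; for large |z| the factor e^{-iωz} decays in the lower half-plane when ω > 0 and in the upper half-plane when ω < 0.

Case ω > 0 (lower half-plane, clockwise contour ⇒ F(ω) = -2πi·ΣRes):
  Res_{z = - \frac{17 i}{2}} g(z) = \frac{4 \omega e^{- \frac{17 \omega}{2}}}{17} (pole of order 2)
  F(ω) = -2πi·ΣRes = - \frac{8 i \pi \omega e^{- \frac{17 \omega}{2}}}{17}

Case ω < 0 (upper half-plane, counterclockwise contour ⇒ F(ω) = +2πi·ΣRes):
  Res_{z = \frac{17 i}{2}} g(z) = - \frac{4 \omega e^{\frac{17 \omega}{2}}}{17} (pole of order 2)
  F(ω) = 2πi·ΣRes = - \frac{8 i \pi \omega e^{\frac{17 \omega}{2}}}{17}

Both cases combine into a single formula in |ω|:

F(ω) = - \frac{8 i \pi \omega e^{- \frac{17 \left|{\omega}\right|}{2}}}{17}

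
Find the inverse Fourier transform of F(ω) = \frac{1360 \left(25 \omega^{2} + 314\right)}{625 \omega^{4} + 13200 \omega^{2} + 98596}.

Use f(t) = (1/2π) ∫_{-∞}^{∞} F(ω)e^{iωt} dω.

f(t) = 8 e^{- \frac{17 \left|{t}\right|}{5}} \cos{\left(\left|{t}\right| \right)}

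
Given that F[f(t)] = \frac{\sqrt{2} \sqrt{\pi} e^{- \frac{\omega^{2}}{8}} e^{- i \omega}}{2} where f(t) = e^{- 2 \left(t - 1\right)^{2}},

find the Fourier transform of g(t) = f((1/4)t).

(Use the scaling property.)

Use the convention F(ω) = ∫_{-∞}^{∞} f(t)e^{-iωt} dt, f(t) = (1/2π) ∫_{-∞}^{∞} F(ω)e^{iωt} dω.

F[g](ω) = 2 \sqrt{2} \sqrt{\pi} e^{- 2 \omega \left(\omega + 2 i\right)}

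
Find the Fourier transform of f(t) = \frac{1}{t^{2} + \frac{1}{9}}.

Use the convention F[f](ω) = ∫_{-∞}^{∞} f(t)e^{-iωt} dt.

F(ω) = 3 \pi e^{- \frac{\left|{\omega}\right|}{3}}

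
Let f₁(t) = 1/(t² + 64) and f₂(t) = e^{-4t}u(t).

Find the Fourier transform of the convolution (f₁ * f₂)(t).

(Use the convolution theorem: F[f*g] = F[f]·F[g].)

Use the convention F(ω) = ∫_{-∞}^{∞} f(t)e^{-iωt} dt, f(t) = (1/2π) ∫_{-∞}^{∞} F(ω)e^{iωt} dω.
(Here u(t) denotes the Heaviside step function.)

F[f₁*f₂](ω) = \frac{\pi e^{- 8 \left|{\omega}\right|}}{8 \left(i \omega + 4\right)}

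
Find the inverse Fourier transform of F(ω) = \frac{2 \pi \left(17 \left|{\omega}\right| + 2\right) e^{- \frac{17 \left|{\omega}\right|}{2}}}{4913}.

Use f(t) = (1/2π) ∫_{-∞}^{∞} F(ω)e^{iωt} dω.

f(t) = \frac{1}{\left(t^{2} + \frac{289}{4}\right)^{2}}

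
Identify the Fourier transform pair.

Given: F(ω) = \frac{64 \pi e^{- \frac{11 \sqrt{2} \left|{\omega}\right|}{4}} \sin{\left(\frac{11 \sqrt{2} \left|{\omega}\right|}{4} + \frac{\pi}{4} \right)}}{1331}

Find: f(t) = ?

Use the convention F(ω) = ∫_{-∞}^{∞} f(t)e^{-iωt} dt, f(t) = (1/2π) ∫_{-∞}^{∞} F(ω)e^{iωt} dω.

f(t) = \frac{8}{t^{4} + \frac{14641}{16}}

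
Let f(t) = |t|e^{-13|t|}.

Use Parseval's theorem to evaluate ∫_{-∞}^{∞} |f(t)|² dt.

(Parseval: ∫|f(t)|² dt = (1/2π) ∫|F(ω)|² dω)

∫|f(t)|² dt = \frac{1}{4394}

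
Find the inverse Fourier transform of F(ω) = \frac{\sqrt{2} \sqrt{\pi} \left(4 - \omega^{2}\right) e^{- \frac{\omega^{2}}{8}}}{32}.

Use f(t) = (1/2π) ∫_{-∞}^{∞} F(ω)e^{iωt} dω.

f(t) = t^{2} e^{- 2 t^{2}}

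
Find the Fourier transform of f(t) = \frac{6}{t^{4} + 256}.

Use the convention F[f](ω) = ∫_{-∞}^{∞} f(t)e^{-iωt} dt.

F(ω) = \frac{3 \pi e^{- 2 \sqrt{2} \left|{\omega}\right|} \sin{\left(2 \sqrt{2} \left|{\omega}\right| + \frac{\pi}{4} \right)}}{32}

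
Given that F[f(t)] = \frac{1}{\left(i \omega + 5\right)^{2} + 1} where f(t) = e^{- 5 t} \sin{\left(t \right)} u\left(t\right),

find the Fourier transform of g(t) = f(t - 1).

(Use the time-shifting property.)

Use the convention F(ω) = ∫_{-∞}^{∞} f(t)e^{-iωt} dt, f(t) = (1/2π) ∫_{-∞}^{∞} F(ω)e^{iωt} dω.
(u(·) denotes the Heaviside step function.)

F[g](ω) = \frac{e^{- i \omega}}{\left(i \omega + 5\right)^{2} + 1}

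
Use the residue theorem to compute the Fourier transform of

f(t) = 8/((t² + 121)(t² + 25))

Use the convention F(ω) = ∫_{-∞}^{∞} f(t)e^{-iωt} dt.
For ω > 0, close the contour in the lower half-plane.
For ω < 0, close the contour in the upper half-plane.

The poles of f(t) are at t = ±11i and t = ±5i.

Let g(z) = f(z)e^{-iωz}; for large |z| the factor e^{-iωz} decays in the lower half-plane when ω > 0 and in the upper half-plane when ω < 0.

Case ω > 0 (lower half-plane, clockwise contour ⇒ F(ω) = -2πi·ΣRes):
  Res_{z = - 11 i} g(z) = - \frac{i e^{- 11 \omega}}{264}
  Res_{z = - 5 i} g(z) = \frac{i e^{- 5 \omega}}{120}
  F(ω) = -2πi·ΣRes = \frac{\pi \left(11 e^{6 \omega} - 5\right) e^{- 11 \omega}}{660}

Case ω < 0 (upper half-plane, counterclockwise contour ⇒ F(ω) = +2πi·ΣRes):
  Res_{z = 11 i} g(z) = \frac{i e^{11 \omega}}{264}
  Res_{z = 5 i} g(z) = - \frac{i e^{5 \omega}}{120}
  F(ω) = 2πi·ΣRes = \frac{\pi \left(11 - 5 e^{6 \omega}\right) e^{5 \omega}}{660}

Both cases combine into a single formula in |ω|:

F(ω) = \frac{\pi \left(11 e^{6 \left|{\omega}\right|} - 5\right) e^{- 11 \left|{\omega}\right|}}{660}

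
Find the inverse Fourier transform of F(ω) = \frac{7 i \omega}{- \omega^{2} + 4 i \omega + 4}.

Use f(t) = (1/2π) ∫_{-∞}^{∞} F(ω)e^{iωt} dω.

f(t) = 7 \left(1 - 2 t\right) e^{- 2 t} u\left(t\right)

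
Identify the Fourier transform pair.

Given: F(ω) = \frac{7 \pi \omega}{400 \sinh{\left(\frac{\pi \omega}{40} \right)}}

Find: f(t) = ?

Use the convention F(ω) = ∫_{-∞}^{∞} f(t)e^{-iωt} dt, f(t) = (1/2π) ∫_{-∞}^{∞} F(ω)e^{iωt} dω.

f(t) = \frac{7}{\cosh^{2}{\left(20 t \right)}}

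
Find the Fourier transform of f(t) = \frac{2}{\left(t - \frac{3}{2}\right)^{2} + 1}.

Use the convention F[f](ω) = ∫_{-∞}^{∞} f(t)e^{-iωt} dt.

F(ω) = 2 \pi e^{- \frac{3 i \omega}{2} - \left|{\omega}\right|}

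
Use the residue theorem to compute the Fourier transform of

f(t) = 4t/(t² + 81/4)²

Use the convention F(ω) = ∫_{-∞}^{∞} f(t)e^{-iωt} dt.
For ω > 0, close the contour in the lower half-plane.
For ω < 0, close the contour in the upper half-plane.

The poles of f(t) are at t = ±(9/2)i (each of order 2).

Let g(z) = f(z)e^{-iωz}; for large |z| the factor e^{-iωz} decays in the lower half-plane when ω > 0 and in the upper half-plane when ω < 0.

Case ω > 0 (lower half-plane, clockwise contour ⇒ F(ω) = -2πi·ΣRes):
  Res_{z = - \frac{9 i}{2}} g(z) = \frac{2 \omega e^{- \frac{9 \omega}{2}}}{9} (pole of order 2)
  F(ω) = -2πi·ΣRes = - \frac{4 i \pi \omega e^{- \frac{9 \omega}{2}}}{9}

Case ω < 0 (upper half-plane, counterclockwise contour ⇒ F(ω) = +2πi·ΣRes):
  Res_{z = \frac{9 i}{2}} g(z) = - \frac{2 \omega e^{\frac{9 \omega}{2}}}{9} (pole of order 2)
  F(ω) = 2πi·ΣRes = - \frac{4 i \pi \omega e^{\frac{9 \omega}{2}}}{9}

Both cases combine into a single formula in |ω|:

F(ω) = - \frac{4 i \pi \omega e^{- \frac{9 \left|{\omega}\right|}{2}}}{9}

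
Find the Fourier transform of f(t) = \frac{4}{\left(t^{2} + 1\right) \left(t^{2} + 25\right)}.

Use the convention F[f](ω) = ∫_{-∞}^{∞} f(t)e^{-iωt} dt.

F(ω) = \frac{\pi e^{- \left|{\omega}\right|}}{6} - \frac{\pi e^{- 5 \left|{\omega}\right|}}{30}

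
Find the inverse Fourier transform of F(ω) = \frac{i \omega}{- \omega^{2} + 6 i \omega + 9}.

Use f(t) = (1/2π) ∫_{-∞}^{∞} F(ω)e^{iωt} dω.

f(t) = \left(1 - 3 t\right) e^{- 3 t} u\left(t\right)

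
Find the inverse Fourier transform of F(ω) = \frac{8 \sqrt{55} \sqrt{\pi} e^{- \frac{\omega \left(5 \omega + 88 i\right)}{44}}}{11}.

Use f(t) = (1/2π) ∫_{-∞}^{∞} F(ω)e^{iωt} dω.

f(t) = 8 e^{- \frac{11 \left(t - 2\right)^{2}}{5}}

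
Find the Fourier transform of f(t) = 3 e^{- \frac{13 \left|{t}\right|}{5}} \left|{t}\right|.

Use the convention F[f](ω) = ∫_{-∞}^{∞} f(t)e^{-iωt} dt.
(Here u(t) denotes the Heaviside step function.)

F(ω) = \frac{150 \left(169 - 25 \omega^{2}\right)}{\left(25 \omega^{2} + 169\right)^{2}}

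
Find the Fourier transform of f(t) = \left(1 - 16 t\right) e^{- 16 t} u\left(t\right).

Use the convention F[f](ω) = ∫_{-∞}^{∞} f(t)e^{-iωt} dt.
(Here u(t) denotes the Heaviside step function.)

F(ω) = \frac{i \omega}{- \omega^{2} + 32 i \omega + 256}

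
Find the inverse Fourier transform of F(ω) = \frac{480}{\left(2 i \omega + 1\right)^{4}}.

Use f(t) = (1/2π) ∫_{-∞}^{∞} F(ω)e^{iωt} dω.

f(t) = 5 t^{3} e^{- \frac{t}{2}} u\left(t\right)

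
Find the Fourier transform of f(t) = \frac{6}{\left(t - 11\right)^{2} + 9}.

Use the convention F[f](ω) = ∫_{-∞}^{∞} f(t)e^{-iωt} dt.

F(ω) = 2 \pi e^{- 11 i \omega - 3 \left|{\omega}\right|}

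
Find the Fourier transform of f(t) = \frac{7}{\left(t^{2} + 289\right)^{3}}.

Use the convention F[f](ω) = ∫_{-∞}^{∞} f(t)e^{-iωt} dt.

F(ω) = \frac{7 \pi \left(289 \omega^{2} + 51 \left|{\omega}\right| + 3\right) e^{- 17 \left|{\omega}\right|}}{11358856}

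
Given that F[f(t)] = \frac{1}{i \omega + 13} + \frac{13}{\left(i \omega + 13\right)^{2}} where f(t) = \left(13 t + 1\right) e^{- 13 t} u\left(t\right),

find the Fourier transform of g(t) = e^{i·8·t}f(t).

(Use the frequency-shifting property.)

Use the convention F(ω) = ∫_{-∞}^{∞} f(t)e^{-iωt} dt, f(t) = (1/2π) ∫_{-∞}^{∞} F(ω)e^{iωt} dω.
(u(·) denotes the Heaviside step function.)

F[g](ω) = \frac{13 i \left(\omega - 8\right) + \left(i \left(\omega - 8\right) + 13\right)^{2} + 169}{\left(i \left(\omega - 8\right) + 13\right)^{3}}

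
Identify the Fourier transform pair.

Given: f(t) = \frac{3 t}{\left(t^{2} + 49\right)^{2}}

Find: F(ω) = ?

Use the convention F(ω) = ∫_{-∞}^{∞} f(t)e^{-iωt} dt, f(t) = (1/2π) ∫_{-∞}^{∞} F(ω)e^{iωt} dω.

F(ω) = - \frac{3 i \pi \omega e^{- 7 \left|{\omega}\right|}}{14}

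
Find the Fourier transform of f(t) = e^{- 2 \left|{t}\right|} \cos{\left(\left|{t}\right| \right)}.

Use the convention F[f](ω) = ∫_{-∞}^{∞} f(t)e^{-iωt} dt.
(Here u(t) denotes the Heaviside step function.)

F(ω) = \frac{4 \left(\omega^{2} + 5\right)}{\omega^{4} + 6 \omega^{2} + 25}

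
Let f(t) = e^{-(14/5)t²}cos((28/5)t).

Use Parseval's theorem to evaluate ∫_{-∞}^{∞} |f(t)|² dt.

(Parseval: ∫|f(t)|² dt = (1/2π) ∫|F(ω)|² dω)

∫|f(t)|² dt = \frac{\sqrt{35} \sqrt{\pi} \left(1 + e^{\frac{28}{5}}\right)}{28 e^{\frac{28}{5}}}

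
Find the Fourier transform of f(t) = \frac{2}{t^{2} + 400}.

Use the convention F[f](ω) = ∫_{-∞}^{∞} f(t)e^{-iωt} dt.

F(ω) = \frac{\pi e^{- 20 \left|{\omega}\right|}}{10}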